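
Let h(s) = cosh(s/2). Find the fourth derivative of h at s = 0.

The coefficient of s^4 in the expansion is 1/384, so h^(4)(0) = 4! * (1/384) = 1/16.

1/16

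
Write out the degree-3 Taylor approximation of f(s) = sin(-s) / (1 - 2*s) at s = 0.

-23*s^3/6 - 2*s^2 - s

Use 1/(1 - r) = Σ r^k on the denominator, then take the Cauchy product.
f(0) = 0
f′(0) = -1
f′′(0) = -4
f′′′(0) = -23
The Taylor polynomial is Σ f^(k)(0)/k! · s^k.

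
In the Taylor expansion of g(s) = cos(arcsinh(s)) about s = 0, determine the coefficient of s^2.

-1/2

Substitute the inner expansion into the outer series and collect powers.
g(0) = 1
g′(0) = 0
g′′(0) = -1
So c_2 = g′′(0)/2! = -1/2.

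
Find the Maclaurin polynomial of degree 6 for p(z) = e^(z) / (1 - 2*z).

Use 1/(1 - r) = Σ r^k on the denominator, then take the Cauchy product.
p(0) = 1
p′(0) = 3
p′′(0) = 13
p′′′(0) = 79
p^(4)(0) = 633
p^(5)(0) = 6331
p^(6)(0) = 75973

75973*z^6/720 + 6331*z^5/120 + 211*z^4/8 + 79*z^3/6 + 13*z^2/2 + 3*z + 1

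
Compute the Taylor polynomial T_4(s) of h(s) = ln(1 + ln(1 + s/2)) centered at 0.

-35*s^4/384 + 7*s^3/48 - s^2/4 + s/2

Let u equal the inner series; expand the outer function in u and truncate.
h(0) = 0
h′(0) = 1/2
h′′(0) = -1/2
h′′′(0) = 7/8
h^(4)(0) = -35/16
Dividing each by k! gives the coefficients c_0, ..., c_4.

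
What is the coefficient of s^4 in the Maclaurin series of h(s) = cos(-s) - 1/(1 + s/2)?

Add the two expansions coefficient-wise.
h(0) = 0
h′(0) = 1/2
h′′(0) = -3/2
h′′′(0) = 3/4
h^(4)(0) = -1/2

-1/48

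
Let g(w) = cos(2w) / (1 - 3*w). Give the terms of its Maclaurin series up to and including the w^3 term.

Use 1/(1 - r) = Σ r^k on the denominator, then take the Cauchy product.
[w^0] = 1;  [w^1] = 3;  [w^2] = 7;  [w^3] = 21.

21*w^3 + 7*w^2 + 3*w + 1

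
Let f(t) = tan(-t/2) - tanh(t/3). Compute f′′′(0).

Add the two expansions coefficient-wise.
The coefficient of t^3 in the expansion is -19/648, so f′′′(0) = 3! * (-19/648) = -19/108.

-19/108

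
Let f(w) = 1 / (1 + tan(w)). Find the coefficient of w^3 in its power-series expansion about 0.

Use the geometric series for the reciprocal, then substitute.
[w^0] = 1;  [w^1] = -1;  [w^2] = 1;  [w^3] = -4/3.

-4/3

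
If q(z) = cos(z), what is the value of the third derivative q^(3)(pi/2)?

From the series, [(z - pi/2)^3] q = 1/6; multiply by 3! = 6 to get 1.

1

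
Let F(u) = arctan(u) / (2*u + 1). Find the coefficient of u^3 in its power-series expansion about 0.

Expand 1/(denominator) as a geometric series and multiply by the numerator's series.
[u^0] = 0;  [u^1] = 1;  [u^2] = -2;  [u^3] = 11/3.

11/3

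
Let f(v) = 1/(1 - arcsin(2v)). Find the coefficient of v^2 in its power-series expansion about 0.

Let u equal the inner series; expand the outer function in u and truncate.
f(0) = 1
f′(0) = 2
f′′(0) = 8
Then c_k = f^(k)(0)/k! gives each Taylor coefficient.

4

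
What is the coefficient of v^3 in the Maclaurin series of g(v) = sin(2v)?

Compute the successive derivatives at the expansion point and divide by k!.
g(0) = 0
g′(0) = 2
g′′(0) = 0
g′′′(0) = -8
The Taylor polynomial is Σ g^(k)(0)/k! · v^k.

-4/3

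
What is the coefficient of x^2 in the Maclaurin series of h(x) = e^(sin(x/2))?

Substitute the inner expansion into the outer series and collect powers.
h(0) = 1
h′(0) = 1/2
h′′(0) = 1/4
So c_2 = h′′(0)/2! = 1/8.

1/8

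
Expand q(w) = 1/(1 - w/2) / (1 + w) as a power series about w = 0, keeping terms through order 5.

Take the Cauchy product of the two expansions.
q(0) = 1
q′(0) = -1/2
q′′(0) = 3/2
q′′′(0) = -15/4
q^(4)(0) = 33/2
q^(5)(0) = -315/4
Then c_k = q^(k)(0)/k! gives each Taylor coefficient.

-21*w^5/32 + 11*w^4/16 - 5*w^3/8 + 3*w^2/4 - w/2 + 1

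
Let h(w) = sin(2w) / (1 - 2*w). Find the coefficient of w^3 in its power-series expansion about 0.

20/3

Use 1/(1 - r) = Σ r^k on the denominator, then take the Cauchy product.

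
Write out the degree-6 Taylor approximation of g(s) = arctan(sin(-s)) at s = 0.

Let u equal the inner series; expand the outer function in u and truncate.
g(0) = 0
g′(0) = -1
g′′(0) = 0
g′′′(0) = 3
g^(4)(0) = 0
g^(5)(0) = -45
g^(6)(0) = 0

-3*s^5/8 + s^3/2 - s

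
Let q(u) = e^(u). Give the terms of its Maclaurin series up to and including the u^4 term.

[u^0] = 1;  [u^1] = 1;  [u^2] = 1/2;  [u^3] = 1/6;  [u^4] = 1/24.

u^4/24 + u^3/6 + u^2/2 + u + 1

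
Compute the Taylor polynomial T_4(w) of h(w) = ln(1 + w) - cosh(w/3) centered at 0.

Combine the two series term by term.

-487*w^4/1944 + w^3/3 - 5*w^2/9 + w - 1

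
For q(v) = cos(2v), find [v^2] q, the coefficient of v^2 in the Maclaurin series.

-2

Use the known series and substitute for the argument.
q(0) = 1
q′(0) = 0
q′′(0) = -4
Then c_k = q^(k)(0)/k! gives each Taylor coefficient.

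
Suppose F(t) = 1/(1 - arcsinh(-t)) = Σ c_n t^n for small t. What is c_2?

1

Plug the Maclaurin series of the inner function into that of the outer and collect terms.
F(0) = 1
F′(0) = -1
F′′(0) = 2
So c_2 = F′′(0)/2! = 1.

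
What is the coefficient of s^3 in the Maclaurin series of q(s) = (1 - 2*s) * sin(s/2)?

Distribute the polynomial across the series and collect like powers.
[s^0] = 0;  [s^1] = 1/2;  [s^2] = -1;  [s^3] = -1/48.
So c_3 = q′′′(0)/3! = -1/48.

-1/48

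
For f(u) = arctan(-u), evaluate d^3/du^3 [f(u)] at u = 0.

2

Apply the Taylor formula c_k = f^(k)(a)/k!.
The coefficient of u^3 in the expansion is 1/3, so f′′′(0) = 3! * (1/3) = 2.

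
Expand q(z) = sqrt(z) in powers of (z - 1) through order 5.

7*(z - 1)^5/256 - 5*(z - 1)^4/128 + (z - 1)^3/16 - (z - 1)^2/8 + (z - 1)/2 + 1

Use the known series and substitute for the argument.
q(1) = 1
q′(1) = 1/2
q′′(1) = -1/4
q′′′(1) = 3/8
q^(4)(1) = -15/16
q^(5)(1) = 105/32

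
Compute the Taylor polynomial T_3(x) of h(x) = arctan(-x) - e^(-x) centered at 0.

x^3/2 - x^2/2 - 1

Add the two expansions coefficient-wise.
h(0) = -1
h′(0) = 0
h′′(0) = -1
h′′′(0) = 3
The Taylor polynomial is Σ h^(k)(0)/k! · x^k.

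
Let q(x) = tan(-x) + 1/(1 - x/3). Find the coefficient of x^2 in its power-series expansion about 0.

Expand each term separately and add.
q(0) = 1
q′(0) = -2/3
q′′(0) = 2/9
So c_2 = q′′(0)/2! = 1/9.

1/9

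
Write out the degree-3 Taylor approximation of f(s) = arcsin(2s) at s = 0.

Apply the Taylor formula c_k = f^(k)(a)/k!.
f(0) = 0
f′(0) = 2
f′′(0) = 0
f′′′(0) = 8

4*s^3/3 + 2*s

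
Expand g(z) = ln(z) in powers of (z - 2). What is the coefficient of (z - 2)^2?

-1/8

Use the known series and substitute for the argument.
g(2) = ln(2)
g′(2) = 1/2
g′′(2) = -1/4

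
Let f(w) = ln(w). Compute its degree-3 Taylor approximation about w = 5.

Compute the successive derivatives at the expansion point and divide by k!.
f(5) = ln(5)
f′(5) = 1/5
f′′(5) = -1/25
f′′′(5) = 2/125

(w - 5)^3/375 - (w - 5)^2/50 + (w - 5)/5 + ln(5)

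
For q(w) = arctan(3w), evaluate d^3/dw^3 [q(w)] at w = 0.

Compute the successive derivatives at the expansion point and divide by k!.
The coefficient of w^3 in the expansion is -9, so q′′′(0) = 3! * (-9) = -54.

-54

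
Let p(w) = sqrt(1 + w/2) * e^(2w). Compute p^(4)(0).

Write out both Maclaurin series and multiply, keeping only the needed powers.
The coefficient of w^4 in the expansion is 1947/2048, so p^(4)(0) = 4! * (1947/2048) = 5841/256.

5841/256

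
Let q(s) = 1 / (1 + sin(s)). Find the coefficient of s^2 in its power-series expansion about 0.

1

Use the geometric series for the reciprocal, then substitute.
So c_2 = q′′(0)/2! = 1.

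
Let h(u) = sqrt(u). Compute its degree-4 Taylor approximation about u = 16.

-5*(u - 16)^4/2097152 + (u - 16)^3/16384 - (u - 16)^2/512 + (u - 16)/8 + 4

Differentiate repeatedly and evaluate at the center.
[(u - 16)^0] = 4;  [(u - 16)^1] = 1/8;  [(u - 16)^2] = -1/512;  [(u - 16)^3] = 1/16384;  [(u - 16)^4] = -5/2097152.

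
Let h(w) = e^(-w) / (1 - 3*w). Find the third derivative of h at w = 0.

Use 1/(1 - r) = Σ r^k on the denominator, then take the Cauchy product.
The coefficient of w^3 in the expansion is 58/3, so h′′′(0) = 3! * (58/3) = 116.

116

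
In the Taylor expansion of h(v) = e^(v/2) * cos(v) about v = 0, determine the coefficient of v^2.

Expand each factor separately, then convolve coefficients.
[v^0] = 1;  [v^1] = 1/2;  [v^2] = -3/8.
So c_2 = h′′(0)/2! = -3/8.

-3/8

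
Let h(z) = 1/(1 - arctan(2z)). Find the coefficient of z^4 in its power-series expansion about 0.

16/3

Compose series: expand the inner function first, then feed it into the outer expansion.
h(0) = 1
h′(0) = 2
h′′(0) = 8
h′′′(0) = 32
h^(4)(0) = 128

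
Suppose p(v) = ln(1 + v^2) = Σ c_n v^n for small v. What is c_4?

-1/2

Apply the Taylor formula c_k = f^(k)(a)/k!.
p(0) = 0
p′(0) = 0
p′′(0) = 2
p′′′(0) = 0
p^(4)(0) = -12
So c_4 = p^(4)(0)/4! = -1/2.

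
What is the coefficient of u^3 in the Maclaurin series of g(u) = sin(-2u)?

g(0) = 0
g′(0) = -2
g′′(0) = 0
g′′′(0) = 8

4/3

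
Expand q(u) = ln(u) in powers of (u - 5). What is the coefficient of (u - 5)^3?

1/375

Use the known series and substitute for the argument.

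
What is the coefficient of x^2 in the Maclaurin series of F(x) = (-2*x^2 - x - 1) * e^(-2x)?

Multiply each power in the prefactor through the base expansion.
F(0) = -1
F′(0) = 1
F′′(0) = -4
So c_2 = F′′(0)/2! = -2.

-2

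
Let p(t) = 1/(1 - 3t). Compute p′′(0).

18

From the series, [t^2] p = 9; multiply by 2! = 2 to get 18.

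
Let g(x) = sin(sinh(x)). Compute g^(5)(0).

Substitute the inner expansion into the outer series and collect powers.
The coefficient of x^5 in the expansion is -1/15, so g^(5)(0) = 5! * (-1/15) = -8.

-8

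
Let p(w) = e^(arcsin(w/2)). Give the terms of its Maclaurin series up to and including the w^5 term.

w^5/192 + 5*w^4/384 + w^3/24 + w^2/8 + w/2 + 1

Let u equal the inner series; expand the outer function in u and truncate.
[w^0] = 1;  [w^1] = 1/2;  [w^2] = 1/8;  [w^3] = 1/24;  [w^4] = 5/384;  [w^5] = 1/192.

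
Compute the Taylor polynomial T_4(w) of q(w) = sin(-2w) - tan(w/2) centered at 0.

31*w^3/24 - 5*w/2

Expand each term separately and add.
q(0) = 0
q′(0) = -5/2
q′′(0) = 0
q′′′(0) = 31/4
q^(4)(0) = 0
Then c_k = q^(k)(0)/k! gives each Taylor coefficient.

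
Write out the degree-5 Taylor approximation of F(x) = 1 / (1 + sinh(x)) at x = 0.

Use the geometric series for the reciprocal, then substitute.
F(0) = 1
F′(0) = -1
F′′(0) = 2
F′′′(0) = -7
F^(4)(0) = 32
F^(5)(0) = -181
Dividing each by k! gives the coefficients c_0, ..., c_5.

-181*x^5/120 + 4*x^4/3 - 7*x^3/6 + x^2 - x + 1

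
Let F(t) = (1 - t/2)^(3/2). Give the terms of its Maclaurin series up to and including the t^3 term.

[t^0] = 1;  [t^1] = -3/4;  [t^2] = 3/32;  [t^3] = 1/128.

t^3/128 + 3*t^2/32 - 3*t/4 + 1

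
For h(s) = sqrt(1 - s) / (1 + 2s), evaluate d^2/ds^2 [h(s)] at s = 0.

Take the Cauchy product of the two expansions.
The coefficient of s^2 in the expansion is 39/8, so h′′(0) = 2! * (39/8) = 39/4.

39/4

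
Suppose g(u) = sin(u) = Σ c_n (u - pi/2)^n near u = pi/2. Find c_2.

-1/2

g(pi/2) = 1
g′(pi/2) = 0
g′′(pi/2) = -1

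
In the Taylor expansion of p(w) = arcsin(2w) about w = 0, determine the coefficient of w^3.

4/3

[w^0] = 0;  [w^1] = 2;  [w^2] = 0;  [w^3] = 4/3.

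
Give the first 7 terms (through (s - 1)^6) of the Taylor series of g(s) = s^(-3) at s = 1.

28*(s - 1)^6 - 21*(s - 1)^5 + 15*(s - 1)^4 - 10*(s - 1)^3 + 6*(s - 1)^2 - 3*(s - 1) + 1

g(1) = 1
g′(1) = -3
g′′(1) = 12
g′′′(1) = -60
g^(4)(1) = 360
g^(5)(1) = -2520
g^(6)(1) = 20160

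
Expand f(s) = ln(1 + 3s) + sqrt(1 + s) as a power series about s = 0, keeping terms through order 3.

Expand each term separately and add.
[s^0] = 1;  [s^1] = 7/2;  [s^2] = -37/8;  [s^3] = 145/16.

145*s^3/16 - 37*s^2/8 + 7*s/2 + 1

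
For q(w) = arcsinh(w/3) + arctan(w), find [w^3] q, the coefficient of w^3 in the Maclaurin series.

Expand each term separately and add.
q(0) = 0
q′(0) = 4/3
q′′(0) = 0
q′′′(0) = -55/27

-55/162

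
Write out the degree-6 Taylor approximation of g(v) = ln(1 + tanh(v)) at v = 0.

-v^6/45 + v^4/12 - v^2/2 + v

Plug the Maclaurin series of the inner function into that of the outer and collect terms.
g(0) = 0
g′(0) = 1
g′′(0) = -1
g′′′(0) = 0
g^(4)(0) = 2
g^(5)(0) = 0
g^(6)(0) = -16
The Taylor polynomial is Σ g^(k)(0)/k! · v^k.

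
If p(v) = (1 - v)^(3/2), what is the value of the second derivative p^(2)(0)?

The coefficient of v^2 in the expansion is 3/8, so p′′(0) = 2! * (3/8) = 3/4.

3/4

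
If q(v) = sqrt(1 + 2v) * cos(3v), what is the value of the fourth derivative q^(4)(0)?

Expand each factor separately, then convolve coefficients.
From the series, [v^4] q = 5; multiply by 4! = 24 to get 120.

120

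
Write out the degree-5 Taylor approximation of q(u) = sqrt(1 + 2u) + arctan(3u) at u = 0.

1979*u^5/40 - 5*u^4/8 - 17*u^3/2 - u^2/2 + 4*u + 1

Add the two expansions coefficient-wise.
q(0) = 1
q′(0) = 4
q′′(0) = -1
q′′′(0) = -51
q^(4)(0) = -15
q^(5)(0) = 5937
Dividing each by k! gives the coefficients c_0, ..., c_5.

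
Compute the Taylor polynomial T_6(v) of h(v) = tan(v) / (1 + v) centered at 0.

Take the Cauchy product of the two expansions.

-22*v^6/15 + 22*v^5/15 - 4*v^4/3 + 4*v^3/3 - v^2 + v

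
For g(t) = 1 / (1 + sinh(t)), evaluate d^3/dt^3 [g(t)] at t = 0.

-7

Write 1/(1+u) = 1 - u + u^2 - u^3 + ... and substitute the series for u.
From the series, [t^3] g = -7/6; multiply by 3! = 6 to get -7.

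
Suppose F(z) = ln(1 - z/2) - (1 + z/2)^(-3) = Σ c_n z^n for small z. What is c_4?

-61/64

Expand each term separately and add.
[z^0] = -1;  [z^1] = 1;  [z^2] = -13/8;  [z^3] = 29/24;  [z^4] = -61/64.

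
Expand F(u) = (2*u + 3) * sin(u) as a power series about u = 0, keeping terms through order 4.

-u^4/3 - u^3/2 + 2*u^2 + 3*u

Distribute the polynomial across the series and collect like powers.
[u^0] = 0;  [u^1] = 3;  [u^2] = 2;  [u^3] = -1/2;  [u^4] = -1/3.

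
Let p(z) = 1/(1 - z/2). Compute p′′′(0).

3/4

From the series, [z^3] p = 1/8; multiply by 3! = 6 to get 3/4.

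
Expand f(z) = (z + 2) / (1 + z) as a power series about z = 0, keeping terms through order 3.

Distribute the polynomial across the series and collect like powers.
f(0) = 2
f′(0) = -1
f′′(0) = 2
f′′′(0) = -6

-z^3 + z^2 - z + 2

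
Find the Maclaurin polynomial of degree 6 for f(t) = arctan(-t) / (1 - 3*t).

Multiply the numerator's expansion by the denominator's geometric series.

-1173*t^6/5 - 391*t^5/5 - 26*t^4 - 26*t^3/3 - 3*t^2 - t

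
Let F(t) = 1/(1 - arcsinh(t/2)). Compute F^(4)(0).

1

Substitute the inner expansion into the outer series and collect powers.
The coefficient of t^4 in the expansion is 1/24, so F^(4)(0) = 4! * (1/24) = 1.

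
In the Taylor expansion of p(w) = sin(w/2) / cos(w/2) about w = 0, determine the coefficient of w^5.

1/240

Divide the numerator series by the denominator series (power-series long division).
p(0) = 0
p′(0) = 1/2
p′′(0) = 0
p′′′(0) = 1/4
p^(4)(0) = 0
p^(5)(0) = 1/2
So c_5 = p^(5)(0)/5! = 1/240.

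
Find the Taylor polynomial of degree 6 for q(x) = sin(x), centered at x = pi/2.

Compute the successive derivatives at the expansion point and divide by k!.
q(pi/2) = 1
q′(pi/2) = 0
q′′(pi/2) = -1
q′′′(pi/2) = 0
q^(4)(pi/2) = 1
q^(5)(pi/2) = 0
q^(6)(pi/2) = -1
Then c_k = q^(k)(pi/2)/k! gives each Taylor coefficient.

-(x - pi/2)^6/720 + (x - pi/2)^4/24 - (x - pi/2)^2/2 + 1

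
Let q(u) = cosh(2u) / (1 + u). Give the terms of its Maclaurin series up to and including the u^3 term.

Expand each factor separately, then convolve coefficients.
q(0) = 1
q′(0) = -1
q′′(0) = 6
q′′′(0) = -18
The Taylor polynomial is Σ q^(k)(0)/k! · u^k.

-3*u^3 + 3*u^2 - u + 1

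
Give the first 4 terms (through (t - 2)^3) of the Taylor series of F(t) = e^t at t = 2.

F(2) = e^(2)
F′(2) = e^(2)
F′′(2) = e^(2)
F′′′(2) = e^(2)

(t - 2)^3*e^(2)/6 + (t - 2)^2*e^(2)/2 + (t - 2)*e^(2) + e^(2)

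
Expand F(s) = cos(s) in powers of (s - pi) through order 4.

F(pi) = -1
F′(pi) = 0
F′′(pi) = 1
F′′′(pi) = 0
F^(4)(pi) = -1
The Taylor polynomial is Σ F^(k)(pi)/k! · (s - pi)^k.

-(s - pi)^4/24 + (s - pi)^2/2 - 1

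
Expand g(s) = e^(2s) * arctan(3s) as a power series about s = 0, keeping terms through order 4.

Take the Cauchy product of the two expansions.
g(0) = 0
g′(0) = 3
g′′(0) = 12
g′′′(0) = -18
g^(4)(0) = -336
Then c_k = g^(k)(0)/k! gives each Taylor coefficient.

-14*s^4 - 3*s^3 + 6*s^2 + 3*s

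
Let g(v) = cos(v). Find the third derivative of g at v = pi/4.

The coefficient of (v - pi/4)^3 in the expansion is sqrt(2)/12, so g′′′(pi/4) = 3! * (sqrt(2)/12) = sqrt(2)/2.

sqrt(2)/2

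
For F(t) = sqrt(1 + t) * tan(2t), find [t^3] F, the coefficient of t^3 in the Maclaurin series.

29/12

Take the Cauchy product of the two expansions.
So c_3 = F′′′(0)/3! = 29/12.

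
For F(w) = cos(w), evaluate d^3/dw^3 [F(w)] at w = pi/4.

The coefficient of (w - pi/4)^3 in the expansion is sqrt(2)/12, so F′′′(pi/4) = 3! * (sqrt(2)/12) = sqrt(2)/2.

sqrt(2)/2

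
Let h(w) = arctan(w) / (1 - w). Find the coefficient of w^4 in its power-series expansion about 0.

2/3

Use 1/(1 - r) = Σ r^k on the denominator, then take the Cauchy product.
[w^0] = 0;  [w^1] = 1;  [w^2] = 1;  [w^3] = 2/3;  [w^4] = 2/3.
So c_4 = h^(4)(0)/4! = 2/3.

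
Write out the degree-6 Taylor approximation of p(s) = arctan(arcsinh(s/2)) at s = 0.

Plug the Maclaurin series of the inner function into that of the outer and collect terms.

53*s^5/3840 - s^3/16 + s/2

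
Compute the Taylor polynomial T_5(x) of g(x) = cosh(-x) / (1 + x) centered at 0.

Multiply the two series term by term and collect like powers.
g(0) = 1
g′(0) = -1
g′′(0) = 3
g′′′(0) = -9
g^(4)(0) = 37
g^(5)(0) = -185

-37*x^5/24 + 37*x^4/24 - 3*x^3/2 + 3*x^2/2 - x + 1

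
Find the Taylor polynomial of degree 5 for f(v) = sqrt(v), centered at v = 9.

f(9) = 3
f′(9) = 1/6
f′′(9) = -1/108
f′′′(9) = 1/648
f^(4)(9) = -5/11664
f^(5)(9) = 35/209952

7*(v - 9)^5/5038848 - 5*(v - 9)^4/279936 + (v - 9)^3/3888 - (v - 9)^2/216 + (v - 9)/6 + 3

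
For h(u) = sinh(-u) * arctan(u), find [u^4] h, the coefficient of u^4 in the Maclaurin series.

Expand each factor separately, then convolve coefficients.
h(0) = 0
h′(0) = 0
h′′(0) = -2
h′′′(0) = 0
h^(4)(0) = 4
So c_4 = h^(4)(0)/4! = 1/6.

1/6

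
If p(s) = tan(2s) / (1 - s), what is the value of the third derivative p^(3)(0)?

28

Take the Cauchy product of the two expansions.
From the series, [s^3] p = 14/3; multiply by 3! = 6 to get 28.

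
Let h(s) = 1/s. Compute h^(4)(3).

8/81

The coefficient of (s - 3)^4 in the expansion is 1/243, so h^(4)(3) = 4! * (1/243) = 8/81.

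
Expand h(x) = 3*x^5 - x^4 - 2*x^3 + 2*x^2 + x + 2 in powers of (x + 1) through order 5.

3*(x + 1)^5 - 16*(x + 1)^4 + 32*(x + 1)^3 - 28*(x + 1)^2 + 10*(x + 1) + 1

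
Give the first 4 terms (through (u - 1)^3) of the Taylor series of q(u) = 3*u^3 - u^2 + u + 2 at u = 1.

3*(u - 1)^3 + 8*(u - 1)^2 + 8*(u - 1) + 5

[(u - 1)^0] = 5;  [(u - 1)^1] = 8;  [(u - 1)^2] = 8;  [(u - 1)^3] = 3.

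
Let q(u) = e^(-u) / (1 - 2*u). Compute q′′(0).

Use 1/(1 - r) = Σ r^k on the denominator, then take the Cauchy product.
From the series, [u^2] q = 5/2; multiply by 2! = 2 to get 5.

5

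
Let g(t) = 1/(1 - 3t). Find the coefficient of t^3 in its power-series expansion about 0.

27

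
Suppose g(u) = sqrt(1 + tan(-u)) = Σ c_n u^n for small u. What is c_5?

Plug the Maclaurin series of the inner function into that of the outer and collect terms.
[u^0] = 1;  [u^1] = -1/2;  [u^2] = -1/8;  [u^3] = -11/48;  [u^4] = -47/384;  [u^5] = -601/3840.
So c_5 = g^(5)(0)/5! = -601/3840.

-601/3840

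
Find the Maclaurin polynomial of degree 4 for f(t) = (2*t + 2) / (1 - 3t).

216*t^4 + 72*t^3 + 24*t^2 + 8*t + 2

Multiply each power in the prefactor through the base expansion.
f(0) = 2
f′(0) = 8
f′′(0) = 48
f′′′(0) = 432
f^(4)(0) = 5184
The Taylor polynomial is Σ f^(k)(0)/k! · t^k.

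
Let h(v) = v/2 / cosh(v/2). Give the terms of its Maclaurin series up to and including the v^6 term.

Divide the numerator series by the denominator series (power-series long division).
h(0) = 0
h′(0) = 1/2
h′′(0) = 0
h′′′(0) = -3/8
h^(4)(0) = 0
h^(5)(0) = 25/32
h^(6)(0) = 0
Then c_k = h^(k)(0)/k! gives each Taylor coefficient.

5*v^5/768 - v^3/16 + v/2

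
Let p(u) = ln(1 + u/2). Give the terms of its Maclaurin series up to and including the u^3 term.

p(0) = 0
p′(0) = 1/2
p′′(0) = -1/4
p′′′(0) = 1/4

u^3/24 - u^2/8 + u/2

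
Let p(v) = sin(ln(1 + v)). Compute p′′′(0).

1

Let u equal the inner series; expand the outer function in u and truncate.
The coefficient of v^3 in the expansion is 1/6, so p′′′(0) = 3! * (1/6) = 1.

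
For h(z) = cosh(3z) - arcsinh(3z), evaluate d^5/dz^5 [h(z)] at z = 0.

Combine the two series term by term.
The coefficient of z^5 in the expansion is -729/40, so h^(5)(0) = 5! * (-729/40) = -2187.

-2187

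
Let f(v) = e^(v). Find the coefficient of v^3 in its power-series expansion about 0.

1/6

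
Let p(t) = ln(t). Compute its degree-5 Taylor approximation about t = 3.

p(3) = ln(3)
p′(3) = 1/3
p′′(3) = -1/9
p′′′(3) = 2/27
p^(4)(3) = -2/27
p^(5)(3) = 8/81

(t - 3)^5/1215 - (t - 3)^4/324 + (t - 3)^3/81 - (t - 3)^2/18 + (t - 3)/3 + ln(3)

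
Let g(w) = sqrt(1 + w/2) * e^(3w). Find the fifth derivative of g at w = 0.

Expand each factor separately, then convolve coefficients.
From the series, [w^5] g = 112919/40960; multiply by 5! = 120 to get 338757/1024.

338757/1024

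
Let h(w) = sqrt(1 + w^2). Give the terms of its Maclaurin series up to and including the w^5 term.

-w^4/8 + w^2/2 + 1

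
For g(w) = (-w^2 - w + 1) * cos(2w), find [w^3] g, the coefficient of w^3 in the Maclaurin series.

2

Distribute the polynomial across the series and collect like powers.
g(0) = 1
g′(0) = -1
g′′(0) = -6
g′′′(0) = 12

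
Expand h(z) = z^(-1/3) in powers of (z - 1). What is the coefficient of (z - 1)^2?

Compute the successive derivatives at the expansion point and divide by k!.
[(z - 1)^0] = 1;  [(z - 1)^1] = -1/3;  [(z - 1)^2] = 2/9.

2/9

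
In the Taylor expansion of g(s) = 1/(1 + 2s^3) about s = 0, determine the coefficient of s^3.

c_3 = g′′′(0)/3! = -2.

-2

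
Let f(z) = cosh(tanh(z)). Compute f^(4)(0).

Let u equal the inner series; expand the outer function in u and truncate.
From the series, [z^4] f = -7/24; multiply by 4! = 24 to get -7.

-7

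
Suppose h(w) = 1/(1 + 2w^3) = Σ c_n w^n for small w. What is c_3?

[w^0] = 1;  [w^1] = 0;  [w^2] = 0;  [w^3] = -2.
So c_3 = h′′′(0)/3! = -2.

-2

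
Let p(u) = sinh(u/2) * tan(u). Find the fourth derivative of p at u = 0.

9/2

Expand each factor separately, then convolve coefficients.
The coefficient of u^4 in the expansion is 3/16, so p^(4)(0) = 4! * (3/16) = 9/2.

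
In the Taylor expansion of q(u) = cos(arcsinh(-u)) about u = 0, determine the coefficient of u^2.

-1/2

Let u equal the inner series; expand the outer function in u and truncate.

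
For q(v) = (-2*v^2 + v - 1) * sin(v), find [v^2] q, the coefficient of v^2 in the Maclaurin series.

1

Shift and add copies of the series according to the polynomial's terms.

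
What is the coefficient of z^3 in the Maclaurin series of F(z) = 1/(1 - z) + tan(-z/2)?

Expand each term separately and add.
F(0) = 1
F′(0) = 1/2
F′′(0) = 2
F′′′(0) = 23/4

23/24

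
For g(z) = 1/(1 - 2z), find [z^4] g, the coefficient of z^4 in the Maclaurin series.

16

[z^0] = 1;  [z^1] = 2;  [z^2] = 4;  [z^3] = 8;  [z^4] = 16.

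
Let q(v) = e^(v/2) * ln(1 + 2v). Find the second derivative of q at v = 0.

Take the Cauchy product of the two expansions.
From the series, [v^2] q = -1; multiply by 2! = 2 to get -2.

-2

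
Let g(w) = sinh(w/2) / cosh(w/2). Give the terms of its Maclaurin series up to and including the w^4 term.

-w^3/24 + w/2

Write the quotient as an unknown series and match coefficients against numerator = denominator · series.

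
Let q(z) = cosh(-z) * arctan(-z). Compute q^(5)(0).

-9

Take the Cauchy product of the two expansions.
The coefficient of z^5 in the expansion is -3/40, so q^(5)(0) = 5! * (-3/40) = -9.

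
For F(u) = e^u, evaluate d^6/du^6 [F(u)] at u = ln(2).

2

From the series, [(u - ln(2))^6] F = 1/360; multiply by 6! = 720 to get 2.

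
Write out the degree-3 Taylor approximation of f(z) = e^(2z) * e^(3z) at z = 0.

125*z^3/6 + 25*z^2/2 + 5*z + 1

Take the Cauchy product of the two expansions.
f(0) = 1
f′(0) = 5
f′′(0) = 25
f′′′(0) = 125
The Taylor polynomial is Σ f^(k)(0)/k! · z^k.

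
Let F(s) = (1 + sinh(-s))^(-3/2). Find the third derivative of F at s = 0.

117/8

Plug the Maclaurin series of the inner function into that of the outer and collect terms.
The coefficient of s^3 in the expansion is 39/16, so F′′′(0) = 3! * (39/16) = 117/8.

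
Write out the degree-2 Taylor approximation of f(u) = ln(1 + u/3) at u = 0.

-u^2/18 + u/3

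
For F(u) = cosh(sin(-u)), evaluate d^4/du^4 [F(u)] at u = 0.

Substitute the inner expansion into the outer series and collect powers.
The coefficient of u^4 in the expansion is -1/8, so F^(4)(0) = 4! * (-1/8) = -3.

-3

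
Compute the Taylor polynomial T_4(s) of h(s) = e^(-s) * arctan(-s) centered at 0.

Write out both Maclaurin series and multiply, keeping only the needed powers.
h(0) = 0
h′(0) = -1
h′′(0) = 2
h′′′(0) = -1
h^(4)(0) = -4
Dividing each by k! gives the coefficients c_0, ..., c_4.

-s^4/6 - s^3/6 + s^2 - s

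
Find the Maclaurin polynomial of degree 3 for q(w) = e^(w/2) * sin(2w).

-13*w^3/12 + w^2 + 2*w

Write out both Maclaurin series and multiply, keeping only the needed powers.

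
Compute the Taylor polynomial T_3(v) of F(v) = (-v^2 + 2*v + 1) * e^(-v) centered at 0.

11*v^3/6 - 5*v^2/2 + v + 1

Shift and add copies of the series according to the polynomial's terms.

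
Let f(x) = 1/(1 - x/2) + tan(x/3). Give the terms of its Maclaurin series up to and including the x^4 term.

Add the two expansions coefficient-wise.

x^4/16 + 89*x^3/648 + x^2/4 + 5*x/6 + 1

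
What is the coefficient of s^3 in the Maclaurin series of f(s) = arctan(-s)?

1/3

[s^0] = 0;  [s^1] = -1;  [s^2] = 0;  [s^3] = 1/3.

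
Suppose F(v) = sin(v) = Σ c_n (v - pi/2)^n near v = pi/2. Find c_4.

1/24

F(pi/2) = 1
F′(pi/2) = 0
F′′(pi/2) = -1
F′′′(pi/2) = 0
F^(4)(pi/2) = 1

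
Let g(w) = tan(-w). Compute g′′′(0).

The coefficient of w^3 in the expansion is -1/3, so g′′′(0) = 3! * (-1/3) = -2.

-2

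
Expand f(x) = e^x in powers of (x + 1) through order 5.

f(-1) = e^(-1)
f′(-1) = e^(-1)
f′′(-1) = e^(-1)
f′′′(-1) = e^(-1)
f^(4)(-1) = e^(-1)
f^(5)(-1) = e^(-1)
Then c_k = f^(k)(-1)/k! gives each Taylor coefficient.

(x + 1)^5*e^(-1)/120 + (x + 1)^4*e^(-1)/24 + (x + 1)^3*e^(-1)/6 + (x + 1)^2*e^(-1)/2 + (x + 1)*e^(-1) + e^(-1)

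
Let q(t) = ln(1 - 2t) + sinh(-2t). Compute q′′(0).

-4

Combine the two series term by term.
The coefficient of t^2 in the expansion is -2, so q′′(0) = 2! * (-2) = -4.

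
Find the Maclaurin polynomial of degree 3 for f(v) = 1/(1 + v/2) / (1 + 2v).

-85*v^3/8 + 21*v^2/4 - 5*v/2 + 1

Write out both Maclaurin series and multiply, keeping only the needed powers.
[v^0] = 1;  [v^1] = -5/2;  [v^2] = 21/4;  [v^3] = -85/8.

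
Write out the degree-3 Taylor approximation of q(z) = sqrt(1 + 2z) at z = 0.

z^3/2 - z^2/2 + z + 1

Use the known series and substitute for the argument.
[z^0] = 1;  [z^1] = 1;  [z^2] = -1/2;  [z^3] = 1/2.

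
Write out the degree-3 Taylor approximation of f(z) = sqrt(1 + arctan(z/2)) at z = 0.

Compose series: expand the inner function first, then feed it into the outer expansion.
f(0) = 1
f′(0) = 1/4
f′′(0) = -1/16
f′′′(0) = -5/64
Then c_k = f^(k)(0)/k! gives each Taylor coefficient.

-5*z^3/384 - z^2/32 + z/4 + 1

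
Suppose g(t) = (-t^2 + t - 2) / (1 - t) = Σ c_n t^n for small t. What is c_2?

Shift and add copies of the series according to the polynomial's terms.
g(0) = -2
g′(0) = -1
g′′(0) = -4

-2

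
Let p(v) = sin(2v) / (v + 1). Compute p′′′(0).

4

Multiply the numerator's expansion by the denominator's geometric series.
The coefficient of v^3 in the expansion is 2/3, so p′′′(0) = 3! * (2/3) = 4.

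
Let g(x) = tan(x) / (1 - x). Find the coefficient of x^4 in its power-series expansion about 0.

Take the Cauchy product of the two expansions.
g(0) = 0
g′(0) = 1
g′′(0) = 2
g′′′(0) = 8
g^(4)(0) = 32

4/3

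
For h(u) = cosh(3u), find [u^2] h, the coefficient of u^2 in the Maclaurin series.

Use the known series and substitute for the argument.
[u^0] = 1;  [u^1] = 0;  [u^2] = 9/2.

9/2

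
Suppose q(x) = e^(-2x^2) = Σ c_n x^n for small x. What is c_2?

Compute the successive derivatives at the expansion point and divide by k!.
So c_2 = q′′(0)/2! = -2.

-2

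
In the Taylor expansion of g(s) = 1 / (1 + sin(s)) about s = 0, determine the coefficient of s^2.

Write 1/(1+u) = 1 - u + u^2 - u^3 + ... and substitute the series for u.

1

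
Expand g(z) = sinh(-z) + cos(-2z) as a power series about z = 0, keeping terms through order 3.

-z^3/6 - 2*z^2 - z + 1

Add the two expansions coefficient-wise.
g(0) = 1
g′(0) = -1
g′′(0) = -4
g′′′(0) = -1
Dividing each by k! gives the coefficients c_0, ..., c_3.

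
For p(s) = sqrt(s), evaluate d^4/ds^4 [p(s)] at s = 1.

-15/16

The coefficient of (s - 1)^4 in the expansion is -5/128, so p^(4)(1) = 4! * (-5/128) = -15/16.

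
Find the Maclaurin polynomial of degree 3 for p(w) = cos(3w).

p(0) = 1
p′(0) = 0
p′′(0) = -9
p′′′(0) = 0
Then c_k = p^(k)(0)/k! gives each Taylor coefficient.

1 - 9*w^2/2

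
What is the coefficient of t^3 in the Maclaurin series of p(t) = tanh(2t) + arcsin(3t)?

Expand each term separately and add.
So c_3 = p′′′(0)/3! = 11/6.

11/6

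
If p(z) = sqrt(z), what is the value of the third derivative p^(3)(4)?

The coefficient of (z - 4)^3 in the expansion is 1/512, so p′′′(4) = 3! * (1/512) = 3/256.

3/256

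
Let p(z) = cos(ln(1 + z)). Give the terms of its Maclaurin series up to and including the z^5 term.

z^5/3 - 5*z^4/12 + z^3/2 - z^2/2 + 1

Plug the Maclaurin series of the inner function into that of the outer and collect terms.
p(0) = 1
p′(0) = 0
p′′(0) = -1
p′′′(0) = 3
p^(4)(0) = -10
p^(5)(0) = 40
Dividing each by k! gives the coefficients c_0, ..., c_5.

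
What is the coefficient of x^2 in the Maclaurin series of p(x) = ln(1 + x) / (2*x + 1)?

-5/2

Multiply the numerator's expansion by the denominator's geometric series.
p(0) = 0
p′(0) = 1
p′′(0) = -5
So c_2 = p′′(0)/2! = -5/2.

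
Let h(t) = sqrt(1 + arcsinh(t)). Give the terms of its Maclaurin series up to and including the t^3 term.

Let u equal the inner series; expand the outer function in u and truncate.

-t^3/48 - t^2/8 + t/2 + 1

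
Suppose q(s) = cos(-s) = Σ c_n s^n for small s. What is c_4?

1/24

q(0) = 1
q′(0) = 0
q′′(0) = -1
q′′′(0) = 0
q^(4)(0) = 1
Then c_k = q^(k)(0)/k! gives each Taylor coefficient.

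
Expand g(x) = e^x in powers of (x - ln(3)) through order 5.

(x - ln(3))^5/40 + (x - ln(3))^4/8 + (x - ln(3))^3/2 + 3*(x - ln(3))^2/2 + 3*(x - ln(3)) + 3

Compute the successive derivatives at the expansion point and divide by k!.
g(ln(3)) = 3
g′(ln(3)) = 3
g′′(ln(3)) = 3
g′′′(ln(3)) = 3
g^(4)(ln(3)) = 3
g^(5)(ln(3)) = 3
The Taylor polynomial is Σ g^(k)(ln(3))/k! · (x - ln(3))^k.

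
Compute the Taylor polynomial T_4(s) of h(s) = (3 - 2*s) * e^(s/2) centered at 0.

Shift and add copies of the series according to the polynomial's terms.
h(0) = 3
h′(0) = -1/2
h′′(0) = -5/4
h′′′(0) = -9/8
h^(4)(0) = -13/16
Dividing each by k! gives the coefficients c_0, ..., c_4.

-13*s^4/384 - 3*s^3/16 - 5*s^2/8 - s/2 + 3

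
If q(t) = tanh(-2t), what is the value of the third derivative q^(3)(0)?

16

The coefficient of t^3 in the expansion is 8/3, so q′′′(0) = 3! * (8/3) = 16.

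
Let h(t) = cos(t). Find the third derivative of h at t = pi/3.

The coefficient of (t - pi/3)^3 in the expansion is sqrt(3)/12, so h′′′(pi/3) = 3! * (sqrt(3)/12) = sqrt(3)/2.

sqrt(3)/2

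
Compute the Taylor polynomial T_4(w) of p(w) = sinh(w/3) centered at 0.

w^3/162 + w/3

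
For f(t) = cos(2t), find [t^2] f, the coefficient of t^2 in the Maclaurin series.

Compute the successive derivatives at the expansion point and divide by k!.
f(0) = 1
f′(0) = 0
f′′(0) = -4
So c_2 = f′′(0)/2! = -2.

-2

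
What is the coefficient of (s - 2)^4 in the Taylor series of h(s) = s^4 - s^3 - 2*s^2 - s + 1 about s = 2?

1

h(2) = -1
h′(2) = 11
h′′(2) = 32
h′′′(2) = 42
h^(4)(2) = 24
Dividing each by k! gives the coefficients c_0, ..., c_4.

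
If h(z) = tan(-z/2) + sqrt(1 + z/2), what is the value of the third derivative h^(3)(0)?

-13/64

Add the two expansions coefficient-wise.
From the series, [z^3] h = -13/384; multiply by 3! = 6 to get -13/64.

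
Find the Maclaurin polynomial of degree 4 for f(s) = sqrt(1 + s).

-5*s^4/128 + s^3/16 - s^2/8 + s/2 + 1

Use the known series and substitute for the argument.
f(0) = 1
f′(0) = 1/2
f′′(0) = -1/4
f′′′(0) = 3/8
f^(4)(0) = -15/16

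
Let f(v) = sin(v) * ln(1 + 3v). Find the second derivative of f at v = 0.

6

Take the Cauchy product of the two expansions.
The coefficient of v^2 in the expansion is 3, so f′′(0) = 2! * (3) = 6.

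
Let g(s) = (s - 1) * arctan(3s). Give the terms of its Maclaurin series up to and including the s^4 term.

-9*s^4 + 9*s^3 + 3*s^2 - 3*s

Multiply each power in the prefactor through the base expansion.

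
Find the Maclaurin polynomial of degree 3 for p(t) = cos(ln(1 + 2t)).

4*t^3 - 2*t^2 + 1

Substitute the inner expansion into the outer series and collect powers.
[t^0] = 1;  [t^1] = 0;  [t^2] = -2;  [t^3] = 4.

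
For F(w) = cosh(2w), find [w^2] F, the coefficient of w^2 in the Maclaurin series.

2

F(0) = 1
F′(0) = 0
F′′(0) = 4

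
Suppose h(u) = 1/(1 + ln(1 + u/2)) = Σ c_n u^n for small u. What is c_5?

-347/1920

Compose series: expand the inner function first, then feed it into the outer expansion.
h(0) = 1
h′(0) = -1/2
h′′(0) = 3/4
h′′′(0) = -7/4
h^(4)(0) = 11/2
h^(5)(0) = -347/16
Dividing each by k! gives the coefficients c_0, ..., c_5.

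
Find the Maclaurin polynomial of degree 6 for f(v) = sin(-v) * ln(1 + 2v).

-215*v^6/36 + 11*v^5/3 - 7*v^4/3 + 2*v^3 - 2*v^2

Multiply the two series term by term and collect like powers.
f(0) = 0
f′(0) = 0
f′′(0) = -4
f′′′(0) = 12
f^(4)(0) = -56
f^(5)(0) = 440
f^(6)(0) = -4300
Dividing each by k! gives the coefficients c_0, ..., c_6.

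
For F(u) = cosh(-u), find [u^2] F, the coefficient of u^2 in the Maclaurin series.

1/2

Apply the Taylor formula c_k = f^(k)(a)/k!.
F(0) = 1
F′(0) = 0
F′′(0) = 1
The Taylor polynomial is Σ F^(k)(0)/k! · u^k.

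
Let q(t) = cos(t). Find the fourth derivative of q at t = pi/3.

1/2

From the series, [(t - pi/3)^4] q = 1/48; multiply by 4! = 24 to get 1/2.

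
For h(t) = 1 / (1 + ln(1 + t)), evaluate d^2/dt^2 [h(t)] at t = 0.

3

Expand as Σ (-1)^k u^k with u equal to the inner function's series.
The coefficient of t^2 in the expansion is 3/2, so h′′(0) = 2! * (3/2) = 3.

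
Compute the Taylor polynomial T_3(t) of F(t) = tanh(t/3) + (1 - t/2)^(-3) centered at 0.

Expand each term separately and add.
F(0) = 1
F′(0) = 11/6
F′′(0) = 3
F′′′(0) = 401/54
The Taylor polynomial is Σ F^(k)(0)/k! · t^k.

401*t^3/324 + 3*t^2/2 + 11*t/6 + 1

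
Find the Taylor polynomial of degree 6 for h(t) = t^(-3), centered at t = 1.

28*(t - 1)^6 - 21*(t - 1)^5 + 15*(t - 1)^4 - 10*(t - 1)^3 + 6*(t - 1)^2 - 3*(t - 1) + 1

[(t - 1)^0] = 1;  [(t - 1)^1] = -3;  [(t - 1)^2] = 6;  [(t - 1)^3] = -10;  [(t - 1)^4] = 15;  [(t - 1)^5] = -21;  [(t - 1)^6] = 28.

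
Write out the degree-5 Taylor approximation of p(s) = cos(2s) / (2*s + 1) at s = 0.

-52*s^5/3 + 26*s^4/3 - 4*s^3 + 2*s^2 - 2*s + 1

Multiply the numerator's expansion by the denominator's geometric series.
p(0) = 1
p′(0) = -2
p′′(0) = 4
p′′′(0) = -24
p^(4)(0) = 208
p^(5)(0) = -2080
Then c_k = p^(k)(0)/k! gives each Taylor coefficient.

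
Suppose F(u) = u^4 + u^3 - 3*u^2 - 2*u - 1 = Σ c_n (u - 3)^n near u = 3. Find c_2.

60

[(u - 3)^0] = 74;  [(u - 3)^1] = 115;  [(u - 3)^2] = 60.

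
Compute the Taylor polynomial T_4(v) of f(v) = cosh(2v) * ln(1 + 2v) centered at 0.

-8*v^4 + 20*v^3/3 - 2*v^2 + 2*v

Expand each factor separately, then convolve coefficients.
f(0) = 0
f′(0) = 2
f′′(0) = -4
f′′′(0) = 40
f^(4)(0) = -192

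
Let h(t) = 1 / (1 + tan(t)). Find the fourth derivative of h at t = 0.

Use the geometric series for the reciprocal, then substitute.
From the series, [t^4] h = 5/3; multiply by 4! = 24 to get 40.

40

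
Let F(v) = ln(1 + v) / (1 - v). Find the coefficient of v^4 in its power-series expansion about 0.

Expand 1/(denominator) as a geometric series and multiply by the numerator's series.
[v^0] = 0;  [v^1] = 1;  [v^2] = 1/2;  [v^3] = 5/6;  [v^4] = 7/12.

7/12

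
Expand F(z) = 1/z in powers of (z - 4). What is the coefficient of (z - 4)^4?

1/1024

c_4 = F^(4)(4)/4! = 1/1024.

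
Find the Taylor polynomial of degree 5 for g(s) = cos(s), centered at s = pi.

g(pi) = -1
g′(pi) = 0
g′′(pi) = 1
g′′′(pi) = 0
g^(4)(pi) = -1
g^(5)(pi) = 0

-(s - pi)^4/24 + (s - pi)^2/2 - 1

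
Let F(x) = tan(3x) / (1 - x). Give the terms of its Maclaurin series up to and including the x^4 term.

Expand each factor separately, then convolve coefficients.
F(0) = 0
F′(0) = 3
F′′(0) = 6
F′′′(0) = 72
F^(4)(0) = 288

12*x^4 + 12*x^3 + 3*x^2 + 3*x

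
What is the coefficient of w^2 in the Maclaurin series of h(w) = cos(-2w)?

h(0) = 1
h′(0) = 0
h′′(0) = -4

-2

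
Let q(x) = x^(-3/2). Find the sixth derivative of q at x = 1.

135135/64

From the series, [(x - 1)^6] q = 3003/1024; multiply by 6! = 720 to get 135135/64.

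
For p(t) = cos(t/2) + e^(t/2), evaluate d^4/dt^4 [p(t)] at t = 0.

Add the two expansions coefficient-wise.
The coefficient of t^4 in the expansion is 1/192, so p^(4)(0) = 4! * (1/192) = 1/8.

1/8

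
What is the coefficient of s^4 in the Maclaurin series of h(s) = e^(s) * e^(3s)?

Take the Cauchy product of the two expansions.
h(0) = 1
h′(0) = 4
h′′(0) = 16
h′′′(0) = 64
h^(4)(0) = 256
Dividing each by k! gives the coefficients c_0, ..., c_4.

32/3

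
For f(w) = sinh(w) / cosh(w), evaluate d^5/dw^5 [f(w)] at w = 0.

16

Invert the denominator's series and multiply.
From the series, [w^5] f = 2/15; multiply by 5! = 120 to get 16.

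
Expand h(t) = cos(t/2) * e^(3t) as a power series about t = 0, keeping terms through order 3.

33*t^3/8 + 35*t^2/8 + 3*t + 1

Multiply the two series term by term and collect like powers.
h(0) = 1
h′(0) = 3
h′′(0) = 35/4
h′′′(0) = 99/4
The Taylor polynomial is Σ h^(k)(0)/k! · t^k.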